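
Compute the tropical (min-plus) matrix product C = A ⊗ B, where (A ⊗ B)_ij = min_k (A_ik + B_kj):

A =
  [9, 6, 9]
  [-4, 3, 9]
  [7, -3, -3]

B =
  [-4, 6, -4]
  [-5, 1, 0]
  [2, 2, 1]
A ⊗ B =
  [1, 7, 5]
  [-8, 2, -8]
  [-8, -2, -3]

Apply the min-plus product entry-by-entry:
  C[0][0] = min over k of (A[0][0] + B[0][0] = 9 + -4 = 5, A[0][1] + B[1][0] = 6 + -5 = 1, A[0][2] + B[2][0] = 9 + 2 = 11) = 1 (attained at k = 1)
  C[0][1] = min over k of (A[0][0] + B[0][1] = 9 + 6 = 15, A[0][1] + B[1][1] = 6 + 1 = 7, A[0][2] + B[2][1] = 9 + 2 = 11) = 7 (attained at k = 1)
  C[0][2] = min over k of (A[0][0] + B[0][2] = 9 + -4 = 5, A[0][1] + B[1][2] = 6 + 0 = 6, A[0][2] + B[2][2] = 9 + 1 = 10) = 5 (attained at k = 0)
  C[1][0] = min over k of (A[1][0] + B[0][0] = -4 + -4 = -8, A[1][1] + B[1][0] = 3 + -5 = -2, A[1][2] + B[2][0] = 9 + 2 = 11) = -8 (attained at k = 0)
  C[1][1] = min over k of (A[1][0] + B[0][1] = -4 + 6 = 2, A[1][1] + B[1][1] = 3 + 1 = 4, A[1][2] + B[2][1] = 9 + 2 = 11) = 2 (attained at k = 0)
  C[1][2] = min over k of (A[1][0] + B[0][2] = -4 + -4 = -8, A[1][1] + B[1][2] = 3 + 0 = 3, A[1][2] + B[2][2] = 9 + 1 = 10) = -8 (attained at k = 0)
  C[2][0] = min over k of (A[2][0] + B[0][0] = 7 + -4 = 3, A[2][1] + B[1][0] = -3 + -5 = -8, A[2][2] + B[2][0] = -3 + 2 = -1) = -8 (attained at k = 1)
  C[2][1] = min over k of (A[2][0] + B[0][1] = 7 + 6 = 13, A[2][1] + B[1][1] = -3 + 1 = -2, A[2][2] + B[2][1] = -3 + 2 = -1) = -2 (attained at k = 1)
  C[2][2] = min over k of (A[2][0] + B[0][2] = 7 + -4 = 3, A[2][1] + B[1][2] = -3 + 0 = -3, A[2][2] + B[2][2] = -3 + 1 = -2) = -3 (attained at k = 1)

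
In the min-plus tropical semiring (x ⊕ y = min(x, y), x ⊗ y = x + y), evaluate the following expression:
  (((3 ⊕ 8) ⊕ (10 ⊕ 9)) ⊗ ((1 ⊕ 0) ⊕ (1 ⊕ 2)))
(((3 ⊕ 8) ⊕ (10 ⊕ 9)) ⊗ ((1 ⊕ 0) ⊕ (1 ⊕ 2))) = 3

Expand innermost to outermost. Recall ⊕ takes the minimum of its arguments and ⊗ takes their sum. Working out the expression (((3 ⊕ 8) ⊕ (10 ⊕ 9)) ⊗ ((1 ⊕ 0) ⊕ (1 ⊕ 2))) gives 3.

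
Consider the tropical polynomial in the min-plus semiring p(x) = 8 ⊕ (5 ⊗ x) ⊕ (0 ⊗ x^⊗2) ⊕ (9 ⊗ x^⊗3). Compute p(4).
p(4) = 8

A tropical monomial a ⊗ x^⊗i evaluates to a + i · x. Evaluating each term at x = 4:
  Term 0 contributes 8 + 0 · 4 = 8
  Term 1 contributes 5 + 1 · 4 = 9
  Term 2 contributes 0 + 2 · 4 = 8
  Term 3 contributes 9 + 3 · 4 = 21
p(4) = ⊕ of these = min[8, 9, 8, 21] = 8.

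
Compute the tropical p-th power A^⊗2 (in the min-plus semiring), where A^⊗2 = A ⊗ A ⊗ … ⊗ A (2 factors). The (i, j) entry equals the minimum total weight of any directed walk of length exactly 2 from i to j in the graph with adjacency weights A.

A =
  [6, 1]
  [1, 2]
A^⊗2 =
  [2, 3]
  [3, 2]

Each entry (A^⊗2)_ij equals the minimum over all length-2 walks i = v_0 → v_1 → … → v_2 = j of Σ_t A[v_t][v_{t+1}]. For example, for (i, j) = (0, 1) we minimise over 2 possible intermediate vertex sequences; the minimum is 3, attained along the walk 0 → 1 → 1.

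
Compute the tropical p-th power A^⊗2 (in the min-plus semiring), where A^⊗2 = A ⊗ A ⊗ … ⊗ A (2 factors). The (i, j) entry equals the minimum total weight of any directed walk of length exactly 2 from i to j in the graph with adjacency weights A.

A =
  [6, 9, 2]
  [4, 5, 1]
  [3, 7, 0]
A^⊗2 =
  [5, 9, 2]
  [4, 8, 1]
  [3, 7, 0]

Each entry (A^⊗2)_ij equals the minimum over all length-2 walks i = v_0 → v_1 → … → v_2 = j of Σ_t A[v_t][v_{t+1}]. For example, for (i, j) = (0, 2) we minimise over 3 possible intermediate vertex sequences; the minimum is 2, attained along the walk 0 → 2 → 2.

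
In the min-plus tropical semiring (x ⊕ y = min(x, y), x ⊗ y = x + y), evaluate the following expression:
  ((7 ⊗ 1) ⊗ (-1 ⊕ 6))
((7 ⊗ 1) ⊗ (-1 ⊕ 6)) = 7

Expand innermost to outermost. Recall ⊕ takes the minimum of its arguments and ⊗ takes their sum. Working out the expression ((7 ⊗ 1) ⊗ (-1 ⊕ 6)) gives 7.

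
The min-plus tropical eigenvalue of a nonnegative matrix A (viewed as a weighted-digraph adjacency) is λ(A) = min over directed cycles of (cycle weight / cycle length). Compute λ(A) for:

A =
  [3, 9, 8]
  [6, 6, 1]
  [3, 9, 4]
λ(A) = 3

Enumerate directed cycles and compute their means (weight / length). Sample:
  cycle 0 → 0: weight = 3, length = 1, mean = 3/1 ≈ 3.000
  cycle 1 → 1: weight = 6, length = 1, mean = 6/1 ≈ 6.000
  cycle 2 → 2: weight = 4, length = 1, mean = 4/1 ≈ 4.000
  cycle 0 → 1 → 0: weight = 15, length = 2, mean = 15/2 ≈ 7.500
  cycle 0 → 2 → 0: weight = 11, length = 2, mean = 11/2 ≈ 5.500
  cycle 1 → 0 → 1: weight = 15, length = 2, mean = 15/2 ≈ 7.500
Minimum mean = 3.000, attained e.g. along the cycle 0 → 0 with weight 3 and length 1. So λ(A) = 3/1 = 3.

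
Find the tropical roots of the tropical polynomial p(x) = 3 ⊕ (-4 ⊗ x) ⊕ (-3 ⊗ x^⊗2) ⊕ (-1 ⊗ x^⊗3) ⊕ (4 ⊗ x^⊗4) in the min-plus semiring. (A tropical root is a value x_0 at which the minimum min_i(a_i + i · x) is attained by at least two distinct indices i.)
Roots: {-5, -2, -1, 7}

Each tropical root is a break point of the lower envelope of the lines y = a_i + i · x (there are 5 lines, with slopes 0, 1, ..., 4). Only the lines that attain the minimum somewhere contribute to roots; other lines are dominated. Here the surviving (envelope) indices are i = 4, i = 3, i = 2, i = 1, i = 0.
Intersections between consecutive envelope lines give the roots: for adjacent envelope indices i < j the intersection is x = (a_i − a_j) / (j − i). Reading off the sorted break points: {-5, -2, -1, 7}.
Verification: at each break x_0, at least two indices attain the minimum of min_i(a_i + i · x_0).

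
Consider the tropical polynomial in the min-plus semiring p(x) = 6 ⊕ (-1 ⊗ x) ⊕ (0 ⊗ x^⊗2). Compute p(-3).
p(-3) = -6

A tropical monomial a ⊗ x^⊗i evaluates to a + i · x. Evaluating each term at x = -3:
  Term 0 contributes 6 + 0 · -3 = 6
  Term 1 contributes -1 + 1 · -3 = -4
  Term 2 contributes 0 + 2 · -3 = -6
p(-3) = ⊕ of these = min[6, -4, -6] = -6.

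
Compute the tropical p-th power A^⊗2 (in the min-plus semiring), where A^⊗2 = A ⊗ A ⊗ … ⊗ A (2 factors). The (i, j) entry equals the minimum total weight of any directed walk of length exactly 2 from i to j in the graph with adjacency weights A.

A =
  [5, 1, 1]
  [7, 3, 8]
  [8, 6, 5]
A^⊗2 =
  [8, 4, 6]
  [10, 6, 8]
  [13, 9, 9]

Each entry (A^⊗2)_ij equals the minimum over all length-2 walks i = v_0 → v_1 → … → v_2 = j of Σ_t A[v_t][v_{t+1}]. For example, for (i, j) = (0, 2) we minimise over 3 possible intermediate vertex sequences; the minimum is 6, attained along the walk 0 → 0 → 2.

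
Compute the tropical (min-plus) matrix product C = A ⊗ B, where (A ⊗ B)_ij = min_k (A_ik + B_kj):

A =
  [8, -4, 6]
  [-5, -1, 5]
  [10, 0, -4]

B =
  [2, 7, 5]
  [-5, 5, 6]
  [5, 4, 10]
A ⊗ B =
  [-9, 1, 2]
  [-6, 2, 0]
  [-5, 0, 6]

Apply the min-plus product entry-by-entry:
  C[0][0] = min over k of (A[0][0] + B[0][0] = 8 + 2 = 10, A[0][1] + B[1][0] = -4 + -5 = -9, A[0][2] + B[2][0] = 6 + 5 = 11) = -9 (attained at k = 1)
  C[0][1] = min over k of (A[0][0] + B[0][1] = 8 + 7 = 15, A[0][1] + B[1][1] = -4 + 5 = 1, A[0][2] + B[2][1] = 6 + 4 = 10) = 1 (attained at k = 1)
  C[0][2] = min over k of (A[0][0] + B[0][2] = 8 + 5 = 13, A[0][1] + B[1][2] = -4 + 6 = 2, A[0][2] + B[2][2] = 6 + 10 = 16) = 2 (attained at k = 1)
  C[1][0] = min over k of (A[1][0] + B[0][0] = -5 + 2 = -3, A[1][1] + B[1][0] = -1 + -5 = -6, A[1][2] + B[2][0] = 5 + 5 = 10) = -6 (attained at k = 1)
  C[1][1] = min over k of (A[1][0] + B[0][1] = -5 + 7 = 2, A[1][1] + B[1][1] = -1 + 5 = 4, A[1][2] + B[2][1] = 5 + 4 = 9) = 2 (attained at k = 0)
  C[1][2] = min over k of (A[1][0] + B[0][2] = -5 + 5 = 0, A[1][1] + B[1][2] = -1 + 6 = 5, A[1][2] + B[2][2] = 5 + 10 = 15) = 0 (attained at k = 0)
  C[2][0] = min over k of (A[2][0] + B[0][0] = 10 + 2 = 12, A[2][1] + B[1][0] = 0 + -5 = -5, A[2][2] + B[2][0] = -4 + 5 = 1) = -5 (attained at k = 1)
  C[2][1] = min over k of (A[2][0] + B[0][1] = 10 + 7 = 17, A[2][1] + B[1][1] = 0 + 5 = 5, A[2][2] + B[2][1] = -4 + 4 = 0) = 0 (attained at k = 2)
  C[2][2] = min over k of (A[2][0] + B[0][2] = 10 + 5 = 15, A[2][1] + B[1][2] = 0 + 6 = 6, A[2][2] + B[2][2] = -4 + 10 = 6) = 6 (attained at k = 1)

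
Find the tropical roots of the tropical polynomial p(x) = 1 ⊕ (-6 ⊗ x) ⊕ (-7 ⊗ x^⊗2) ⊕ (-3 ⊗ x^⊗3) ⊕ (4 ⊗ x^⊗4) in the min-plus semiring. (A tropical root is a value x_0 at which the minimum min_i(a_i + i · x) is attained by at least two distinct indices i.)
Roots: {-7, -4, 1, 7}

Each tropical root is a break point of the lower envelope of the lines y = a_i + i · x (there are 5 lines, with slopes 0, 1, ..., 4). Only the lines that attain the minimum somewhere contribute to roots; other lines are dominated. Here the surviving (envelope) indices are i = 4, i = 3, i = 2, i = 1, i = 0.
Intersections between consecutive envelope lines give the roots: for adjacent envelope indices i < j the intersection is x = (a_i − a_j) / (j − i). Reading off the sorted break points: {-7, -4, 1, 7}.
Verification: at each break x_0, at least two indices attain the minimum of min_i(a_i + i · x_0).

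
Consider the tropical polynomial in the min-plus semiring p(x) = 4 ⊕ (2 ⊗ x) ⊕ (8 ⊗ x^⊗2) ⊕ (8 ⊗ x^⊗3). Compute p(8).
p(8) = 4

A tropical monomial a ⊗ x^⊗i evaluates to a + i · x. Evaluating each term at x = 8:
  Term 0 contributes 4 + 0 · 8 = 4
  Term 1 contributes 2 + 1 · 8 = 10
  Term 2 contributes 8 + 2 · 8 = 24
  Term 3 contributes 8 + 3 · 8 = 32
p(8) = ⊕ of these = min[4, 10, 24, 32] = 4.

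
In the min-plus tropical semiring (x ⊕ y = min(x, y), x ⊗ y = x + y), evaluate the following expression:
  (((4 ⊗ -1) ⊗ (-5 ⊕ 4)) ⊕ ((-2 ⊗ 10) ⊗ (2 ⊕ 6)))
(((4 ⊗ -1) ⊗ (-5 ⊕ 4)) ⊕ ((-2 ⊗ 10) ⊗ (2 ⊕ 6))) = -2

Expand innermost to outermost. Recall ⊕ takes the minimum of its arguments and ⊗ takes their sum. Working out the expression (((4 ⊗ -1) ⊗ (-5 ⊕ 4)) ⊕ ((-2 ⊗ 10) ⊗ (2 ⊕ 6))) gives -2.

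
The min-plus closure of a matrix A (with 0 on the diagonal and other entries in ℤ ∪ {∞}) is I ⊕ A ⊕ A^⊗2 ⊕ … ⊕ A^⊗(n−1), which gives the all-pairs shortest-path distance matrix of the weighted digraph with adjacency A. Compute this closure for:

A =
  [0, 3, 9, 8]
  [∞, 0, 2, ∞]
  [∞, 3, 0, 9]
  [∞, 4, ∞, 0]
Closure =
  [0, 3, 5, 8]
  [∞, 0, 2, 11]
  [∞, 3, 0, 9]
  [∞, 4, 6, 0]

This is the Floyd-Warshall all-pairs shortest-path computation. For each intermediate vertex k = 0, 1, …, 3, update dist[i][j] ← min(dist[i][j], dist[i][k] + dist[k][j]). The final matrix gives, for each (i, j), the minimum total weight of any directed path from i to j (possibly empty when i = j).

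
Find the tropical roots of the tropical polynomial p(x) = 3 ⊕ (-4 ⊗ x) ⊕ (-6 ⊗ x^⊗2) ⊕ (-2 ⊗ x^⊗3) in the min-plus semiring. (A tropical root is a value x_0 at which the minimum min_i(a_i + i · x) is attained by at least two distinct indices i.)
Roots: {-4, 2, 7}

Each tropical root is a break point of the lower envelope of the lines y = a_i + i · x (there are 4 lines, with slopes 0, 1, ..., 3). Only the lines that attain the minimum somewhere contribute to roots; other lines are dominated. Here the surviving (envelope) indices are i = 3, i = 2, i = 1, i = 0.
Intersections between consecutive envelope lines give the roots: for adjacent envelope indices i < j the intersection is x = (a_i − a_j) / (j − i). Reading off the sorted break points: {-4, 2, 7}.
Verification: at each break x_0, at least two indices attain the minimum of min_i(a_i + i · x_0).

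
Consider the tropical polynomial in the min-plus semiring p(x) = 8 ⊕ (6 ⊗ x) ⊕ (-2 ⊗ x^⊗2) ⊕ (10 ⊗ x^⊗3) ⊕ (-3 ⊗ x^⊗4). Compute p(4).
p(4) = 6

A tropical monomial a ⊗ x^⊗i evaluates to a + i · x. Evaluating each term at x = 4:
  Term 0 contributes 8 + 0 · 4 = 8
  Term 1 contributes 6 + 1 · 4 = 10
  Term 2 contributes -2 + 2 · 4 = 6
  Term 3 contributes 10 + 3 · 4 = 22
  Term 4 contributes -3 + 4 · 4 = 13
p(4) = ⊕ of these = min[8, 10, 6, 22, 13] = 6.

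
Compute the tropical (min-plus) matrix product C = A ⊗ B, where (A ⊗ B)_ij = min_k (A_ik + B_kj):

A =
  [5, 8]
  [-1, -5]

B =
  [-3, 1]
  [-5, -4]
A ⊗ B =
  [2, 4]
  [-10, -9]

Apply the min-plus product entry-by-entry:
  C[0][0] = min over k of (A[0][0] + B[0][0] = 5 + -3 = 2, A[0][1] + B[1][0] = 8 + -5 = 3) = 2 (attained at k = 0)
  C[0][1] = min over k of (A[0][0] + B[0][1] = 5 + 1 = 6, A[0][1] + B[1][1] = 8 + -4 = 4) = 4 (attained at k = 1)
  C[1][0] = min over k of (A[1][0] + B[0][0] = -1 + -3 = -4, A[1][1] + B[1][0] = -5 + -5 = -10) = -10 (attained at k = 1)
  C[1][1] = min over k of (A[1][0] + B[0][1] = -1 + 1 = 0, A[1][1] + B[1][1] = -5 + -4 = -9) = -9 (attained at k = 1)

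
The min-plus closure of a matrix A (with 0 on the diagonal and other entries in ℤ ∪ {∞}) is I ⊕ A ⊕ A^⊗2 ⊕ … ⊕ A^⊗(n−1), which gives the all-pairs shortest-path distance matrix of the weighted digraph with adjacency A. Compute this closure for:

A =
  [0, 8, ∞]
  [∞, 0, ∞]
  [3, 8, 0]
Closure =
  [0, 8, ∞]
  [∞, 0, ∞]
  [3, 8, 0]

This is the Floyd-Warshall all-pairs shortest-path computation. For each intermediate vertex k = 0, 1, …, 2, update dist[i][j] ← min(dist[i][j], dist[i][k] + dist[k][j]). The final matrix gives, for each (i, j), the minimum total weight of any directed path from i to j (possibly empty when i = j).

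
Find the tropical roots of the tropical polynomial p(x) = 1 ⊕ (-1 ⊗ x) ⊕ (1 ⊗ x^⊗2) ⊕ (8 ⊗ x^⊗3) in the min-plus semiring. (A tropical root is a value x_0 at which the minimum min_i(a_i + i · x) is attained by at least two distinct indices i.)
Roots: {-7, -2, 2}

Each tropical root is a break point of the lower envelope of the lines y = a_i + i · x (there are 4 lines, with slopes 0, 1, ..., 3). Only the lines that attain the minimum somewhere contribute to roots; other lines are dominated. Here the surviving (envelope) indices are i = 3, i = 2, i = 1, i = 0.
Intersections between consecutive envelope lines give the roots: for adjacent envelope indices i < j the intersection is x = (a_i − a_j) / (j − i). Reading off the sorted break points: {-7, -2, 2}.
Verification: at each break x_0, at least two indices attain the minimum of min_i(a_i + i · x_0).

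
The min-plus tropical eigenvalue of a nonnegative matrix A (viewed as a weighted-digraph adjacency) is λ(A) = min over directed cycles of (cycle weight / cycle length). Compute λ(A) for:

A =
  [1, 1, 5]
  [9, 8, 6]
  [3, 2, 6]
λ(A) = 1

Enumerate directed cycles and compute their means (weight / length). Sample:
  cycle 0 → 0: weight = 1, length = 1, mean = 1/1 ≈ 1.000
  cycle 1 → 1: weight = 8, length = 1, mean = 8/1 ≈ 8.000
  cycle 2 → 2: weight = 6, length = 1, mean = 6/1 ≈ 6.000
  cycle 0 → 1 → 0: weight = 10, length = 2, mean = 10/2 ≈ 5.000
  cycle 0 → 2 → 0: weight = 8, length = 2, mean = 8/2 ≈ 4.000
  cycle 1 → 0 → 1: weight = 10, length = 2, mean = 10/2 ≈ 5.000
Minimum mean = 1.000, attained e.g. along the cycle 0 → 0 with weight 1 and length 1. So λ(A) = 1/1 = 1.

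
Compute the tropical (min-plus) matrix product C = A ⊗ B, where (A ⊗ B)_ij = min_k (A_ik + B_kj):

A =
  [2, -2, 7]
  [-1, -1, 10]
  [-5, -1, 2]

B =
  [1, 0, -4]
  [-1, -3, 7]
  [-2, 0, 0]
A ⊗ B =
  [-3, -5, -2]
  [-2, -4, -5]
  [-4, -5, -9]

Apply the min-plus product entry-by-entry:
  C[0][0] = min over k of (A[0][0] + B[0][0] = 2 + 1 = 3, A[0][1] + B[1][0] = -2 + -1 = -3, A[0][2] + B[2][0] = 7 + -2 = 5) = -3 (attained at k = 1)
  C[0][1] = min over k of (A[0][0] + B[0][1] = 2 + 0 = 2, A[0][1] + B[1][1] = -2 + -3 = -5, A[0][2] + B[2][1] = 7 + 0 = 7) = -5 (attained at k = 1)
  C[0][2] = min over k of (A[0][0] + B[0][2] = 2 + -4 = -2, A[0][1] + B[1][2] = -2 + 7 = 5, A[0][2] + B[2][2] = 7 + 0 = 7) = -2 (attained at k = 0)
  C[1][0] = min over k of (A[1][0] + B[0][0] = -1 + 1 = 0, A[1][1] + B[1][0] = -1 + -1 = -2, A[1][2] + B[2][0] = 10 + -2 = 8) = -2 (attained at k = 1)
  C[1][1] = min over k of (A[1][0] + B[0][1] = -1 + 0 = -1, A[1][1] + B[1][1] = -1 + -3 = -4, A[1][2] + B[2][1] = 10 + 0 = 10) = -4 (attained at k = 1)
  C[1][2] = min over k of (A[1][0] + B[0][2] = -1 + -4 = -5, A[1][1] + B[1][2] = -1 + 7 = 6, A[1][2] + B[2][2] = 10 + 0 = 10) = -5 (attained at k = 0)
  C[2][0] = min over k of (A[2][0] + B[0][0] = -5 + 1 = -4, A[2][1] + B[1][0] = -1 + -1 = -2, A[2][2] + B[2][0] = 2 + -2 = 0) = -4 (attained at k = 0)
  C[2][1] = min over k of (A[2][0] + B[0][1] = -5 + 0 = -5, A[2][1] + B[1][1] = -1 + -3 = -4, A[2][2] + B[2][1] = 2 + 0 = 2) = -5 (attained at k = 0)
  C[2][2] = min over k of (A[2][0] + B[0][2] = -5 + -4 = -9, A[2][1] + B[1][2] = -1 + 7 = 6, A[2][2] + B[2][2] = 2 + 0 = 2) = -9 (attained at k = 0)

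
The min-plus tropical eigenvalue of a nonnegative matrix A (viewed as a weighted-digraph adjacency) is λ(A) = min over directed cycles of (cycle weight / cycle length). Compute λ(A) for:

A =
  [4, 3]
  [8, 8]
λ(A) = 4

Enumerate directed cycles and compute their means (weight / length). Sample:
  cycle 0 → 0: weight = 4, length = 1, mean = 4/1 ≈ 4.000
  cycle 1 → 1: weight = 8, length = 1, mean = 8/1 ≈ 8.000
  cycle 0 → 1 → 0: weight = 11, length = 2, mean = 11/2 ≈ 5.500
  cycle 1 → 0 → 1: weight = 11, length = 2, mean = 11/2 ≈ 5.500
Minimum mean = 4.000, attained e.g. along the cycle 0 → 0 with weight 4 and length 1. So λ(A) = 4/1 = 4.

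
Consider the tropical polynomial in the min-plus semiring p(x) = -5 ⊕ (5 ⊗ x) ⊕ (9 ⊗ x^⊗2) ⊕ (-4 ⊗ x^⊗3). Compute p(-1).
p(-1) = -7

A tropical monomial a ⊗ x^⊗i evaluates to a + i · x. Evaluating each term at x = -1:
  Term 0 contributes -5 + 0 · -1 = -5
  Term 1 contributes 5 + 1 · -1 = 4
  Term 2 contributes 9 + 2 · -1 = 7
  Term 3 contributes -4 + 3 · -1 = -7
p(-1) = ⊕ of these = min[-5, 4, 7, -7] = -7.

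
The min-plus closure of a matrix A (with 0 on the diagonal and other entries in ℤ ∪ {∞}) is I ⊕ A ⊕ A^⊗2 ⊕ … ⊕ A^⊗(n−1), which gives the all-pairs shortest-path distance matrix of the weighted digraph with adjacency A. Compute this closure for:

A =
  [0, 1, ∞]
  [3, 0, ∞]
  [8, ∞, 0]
Closure =
  [0, 1, ∞]
  [3, 0, ∞]
  [8, 9, 0]

This is the Floyd-Warshall all-pairs shortest-path computation. For each intermediate vertex k = 0, 1, …, 2, update dist[i][j] ← min(dist[i][j], dist[i][k] + dist[k][j]). The final matrix gives, for each (i, j), the minimum total weight of any directed path from i to j (possibly empty when i = j).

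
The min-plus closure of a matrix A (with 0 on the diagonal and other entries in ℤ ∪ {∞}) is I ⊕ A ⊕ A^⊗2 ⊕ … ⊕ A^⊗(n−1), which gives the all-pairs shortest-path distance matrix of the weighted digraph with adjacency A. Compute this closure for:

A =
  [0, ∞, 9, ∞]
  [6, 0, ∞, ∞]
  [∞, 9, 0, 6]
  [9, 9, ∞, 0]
Closure =
  [0, 18, 9, 15]
  [6, 0, 15, 21]
  [15, 9, 0, 6]
  [9, 9, 18, 0]

This is the Floyd-Warshall all-pairs shortest-path computation. For each intermediate vertex k = 0, 1, …, 3, update dist[i][j] ← min(dist[i][j], dist[i][k] + dist[k][j]). The final matrix gives, for each (i, j), the minimum total weight of any directed path from i to j (possibly empty when i = j).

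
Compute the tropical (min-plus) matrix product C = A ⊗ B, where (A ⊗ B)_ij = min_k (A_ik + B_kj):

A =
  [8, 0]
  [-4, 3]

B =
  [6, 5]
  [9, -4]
A ⊗ B =
  [9, -4]
  [2, -1]

Apply the min-plus product entry-by-entry:
  C[0][0] = min over k of (A[0][0] + B[0][0] = 8 + 6 = 14, A[0][1] + B[1][0] = 0 + 9 = 9) = 9 (attained at k = 1)
  C[0][1] = min over k of (A[0][0] + B[0][1] = 8 + 5 = 13, A[0][1] + B[1][1] = 0 + -4 = -4) = -4 (attained at k = 1)
  C[1][0] = min over k of (A[1][0] + B[0][0] = -4 + 6 = 2, A[1][1] + B[1][0] = 3 + 9 = 12) = 2 (attained at k = 0)
  C[1][1] = min over k of (A[1][0] + B[0][1] = -4 + 5 = 1, A[1][1] + B[1][1] = 3 + -4 = -1) = -1 (attained at k = 1)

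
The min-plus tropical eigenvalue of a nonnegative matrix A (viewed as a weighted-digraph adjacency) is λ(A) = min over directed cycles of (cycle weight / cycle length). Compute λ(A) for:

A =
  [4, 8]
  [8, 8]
λ(A) = 4

Enumerate directed cycles and compute their means (weight / length). Sample:
  cycle 0 → 0: weight = 4, length = 1, mean = 4/1 ≈ 4.000
  cycle 1 → 1: weight = 8, length = 1, mean = 8/1 ≈ 8.000
  cycle 0 → 1 → 0: weight = 16, length = 2, mean = 16/2 ≈ 8.000
  cycle 1 → 0 → 1: weight = 16, length = 2, mean = 16/2 ≈ 8.000
Minimum mean = 4.000, attained e.g. along the cycle 0 → 0 with weight 4 and length 1. So λ(A) = 4/1 = 4.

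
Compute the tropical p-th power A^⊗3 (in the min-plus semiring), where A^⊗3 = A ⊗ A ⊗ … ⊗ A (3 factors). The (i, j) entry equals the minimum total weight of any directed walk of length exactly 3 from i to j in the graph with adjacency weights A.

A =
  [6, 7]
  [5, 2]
A^⊗3 =
  [14, 11]
  [9, 6]

Each entry (A^⊗3)_ij equals the minimum over all length-3 walks i = v_0 → v_1 → … → v_3 = j of Σ_t A[v_t][v_{t+1}]. For example, for (i, j) = (0, 1) we minimise over 4 possible intermediate vertex sequences; the minimum is 11, attained along the walk 0 → 1 → 1 → 1.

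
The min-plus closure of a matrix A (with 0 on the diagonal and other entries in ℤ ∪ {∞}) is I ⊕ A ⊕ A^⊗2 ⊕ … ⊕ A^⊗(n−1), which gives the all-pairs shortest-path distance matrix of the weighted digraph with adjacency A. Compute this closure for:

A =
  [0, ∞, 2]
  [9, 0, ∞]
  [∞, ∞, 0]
Closure =
  [0, ∞, 2]
  [9, 0, 11]
  [∞, ∞, 0]

This is the Floyd-Warshall all-pairs shortest-path computation. For each intermediate vertex k = 0, 1, …, 2, update dist[i][j] ← min(dist[i][j], dist[i][k] + dist[k][j]). The final matrix gives, for each (i, j), the minimum total weight of any directed path from i to j (possibly empty when i = j).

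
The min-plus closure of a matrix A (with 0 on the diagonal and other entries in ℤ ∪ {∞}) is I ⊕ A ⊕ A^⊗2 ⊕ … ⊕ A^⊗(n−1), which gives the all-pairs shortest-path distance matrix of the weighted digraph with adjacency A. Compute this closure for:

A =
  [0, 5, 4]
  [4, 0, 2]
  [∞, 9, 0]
Closure =
  [0, 5, 4]
  [4, 0, 2]
  [13, 9, 0]

This is the Floyd-Warshall all-pairs shortest-path computation. For each intermediate vertex k = 0, 1, …, 2, update dist[i][j] ← min(dist[i][j], dist[i][k] + dist[k][j]). The final matrix gives, for each (i, j), the minimum total weight of any directed path from i to j (possibly empty when i = j).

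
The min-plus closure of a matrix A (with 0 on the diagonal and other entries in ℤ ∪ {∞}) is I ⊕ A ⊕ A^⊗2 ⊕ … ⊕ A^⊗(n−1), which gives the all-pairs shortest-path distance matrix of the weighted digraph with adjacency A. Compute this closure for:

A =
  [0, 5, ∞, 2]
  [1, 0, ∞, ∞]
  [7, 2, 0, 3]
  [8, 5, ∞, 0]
Closure =
  [0, 5, ∞, 2]
  [1, 0, ∞, 3]
  [3, 2, 0, 3]
  [6, 5, ∞, 0]

This is the Floyd-Warshall all-pairs shortest-path computation. For each intermediate vertex k = 0, 1, …, 3, update dist[i][j] ← min(dist[i][j], dist[i][k] + dist[k][j]). The final matrix gives, for each (i, j), the minimum total weight of any directed path from i to j (possibly empty when i = j).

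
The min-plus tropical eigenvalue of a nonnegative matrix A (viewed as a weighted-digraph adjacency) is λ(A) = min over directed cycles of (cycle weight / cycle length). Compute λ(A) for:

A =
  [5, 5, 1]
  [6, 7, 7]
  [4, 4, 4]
λ(A) = 5/2

Enumerate directed cycles and compute their means (weight / length). Sample:
  cycle 0 → 0: weight = 5, length = 1, mean = 5/1 ≈ 5.000
  cycle 1 → 1: weight = 7, length = 1, mean = 7/1 ≈ 7.000
  cycle 2 → 2: weight = 4, length = 1, mean = 4/1 ≈ 4.000
  cycle 0 → 1 → 0: weight = 11, length = 2, mean = 11/2 ≈ 5.500
  cycle 0 → 2 → 0: weight = 5, length = 2, mean = 5/2 ≈ 2.500
  cycle 1 → 0 → 1: weight = 11, length = 2, mean = 11/2 ≈ 5.500
Minimum mean = 2.500, attained e.g. along the cycle 0 → 2 → 0 with weight 5 and length 2. So λ(A) = 5/2 = 5/2.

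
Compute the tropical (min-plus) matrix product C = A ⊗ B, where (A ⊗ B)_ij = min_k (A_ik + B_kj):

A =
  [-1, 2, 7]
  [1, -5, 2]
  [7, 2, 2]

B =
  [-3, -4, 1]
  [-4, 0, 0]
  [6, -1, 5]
A ⊗ B =
  [-4, -5, 0]
  [-9, -5, -5]
  [-2, 1, 2]

Apply the min-plus product entry-by-entry:
  C[0][0] = min over k of (A[0][0] + B[0][0] = -1 + -3 = -4, A[0][1] + B[1][0] = 2 + -4 = -2, A[0][2] + B[2][0] = 7 + 6 = 13) = -4 (attained at k = 0)
  C[0][1] = min over k of (A[0][0] + B[0][1] = -1 + -4 = -5, A[0][1] + B[1][1] = 2 + 0 = 2, A[0][2] + B[2][1] = 7 + -1 = 6) = -5 (attained at k = 0)
  C[0][2] = min over k of (A[0][0] + B[0][2] = -1 + 1 = 0, A[0][1] + B[1][2] = 2 + 0 = 2, A[0][2] + B[2][2] = 7 + 5 = 12) = 0 (attained at k = 0)
  C[1][0] = min over k of (A[1][0] + B[0][0] = 1 + -3 = -2, A[1][1] + B[1][0] = -5 + -4 = -9, A[1][2] + B[2][0] = 2 + 6 = 8) = -9 (attained at k = 1)
  C[1][1] = min over k of (A[1][0] + B[0][1] = 1 + -4 = -3, A[1][1] + B[1][1] = -5 + 0 = -5, A[1][2] + B[2][1] = 2 + -1 = 1) = -5 (attained at k = 1)
  C[1][2] = min over k of (A[1][0] + B[0][2] = 1 + 1 = 2, A[1][1] + B[1][2] = -5 + 0 = -5, A[1][2] + B[2][2] = 2 + 5 = 7) = -5 (attained at k = 1)
  C[2][0] = min over k of (A[2][0] + B[0][0] = 7 + -3 = 4, A[2][1] + B[1][0] = 2 + -4 = -2, A[2][2] + B[2][0] = 2 + 6 = 8) = -2 (attained at k = 1)
  C[2][1] = min over k of (A[2][0] + B[0][1] = 7 + -4 = 3, A[2][1] + B[1][1] = 2 + 0 = 2, A[2][2] + B[2][1] = 2 + -1 = 1) = 1 (attained at k = 2)
  C[2][2] = min over k of (A[2][0] + B[0][2] = 7 + 1 = 8, A[2][1] + B[1][2] = 2 + 0 = 2, A[2][2] + B[2][2] = 2 + 5 = 7) = 2 (attained at k = 1)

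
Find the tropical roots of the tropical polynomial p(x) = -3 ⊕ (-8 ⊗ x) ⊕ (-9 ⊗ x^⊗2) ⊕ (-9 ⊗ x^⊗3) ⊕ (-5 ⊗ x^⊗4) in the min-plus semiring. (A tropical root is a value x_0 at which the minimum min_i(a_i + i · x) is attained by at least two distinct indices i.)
Roots: {-4, 0, 1, 5}

Each tropical root is a break point of the lower envelope of the lines y = a_i + i · x (there are 5 lines, with slopes 0, 1, ..., 4). Only the lines that attain the minimum somewhere contribute to roots; other lines are dominated. Here the surviving (envelope) indices are i = 4, i = 3, i = 2, i = 1, i = 0.
Intersections between consecutive envelope lines give the roots: for adjacent envelope indices i < j the intersection is x = (a_i − a_j) / (j − i). Reading off the sorted break points: {-4, 0, 1, 5}.
Verification: at each break x_0, at least two indices attain the minimum of min_i(a_i + i · x_0).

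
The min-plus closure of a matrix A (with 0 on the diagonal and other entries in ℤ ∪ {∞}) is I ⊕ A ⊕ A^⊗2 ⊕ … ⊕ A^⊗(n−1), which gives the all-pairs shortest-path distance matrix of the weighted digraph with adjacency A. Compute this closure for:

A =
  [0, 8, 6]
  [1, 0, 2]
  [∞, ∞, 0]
Closure =
  [0, 8, 6]
  [1, 0, 2]
  [∞, ∞, 0]

This is the Floyd-Warshall all-pairs shortest-path computation. For each intermediate vertex k = 0, 1, …, 2, update dist[i][j] ← min(dist[i][j], dist[i][k] + dist[k][j]). The final matrix gives, for each (i, j), the minimum total weight of any directed path from i to j (possibly empty when i = j).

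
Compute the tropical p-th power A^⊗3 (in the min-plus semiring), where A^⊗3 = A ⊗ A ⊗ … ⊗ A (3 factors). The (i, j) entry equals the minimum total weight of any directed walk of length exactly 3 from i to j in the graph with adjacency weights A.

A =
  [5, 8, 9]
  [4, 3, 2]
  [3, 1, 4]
A^⊗3 =
  [13, 11, 12]
  [7, 6, 5]
  [6, 4, 6]

Each entry (A^⊗3)_ij equals the minimum over all length-3 walks i = v_0 → v_1 → … → v_3 = j of Σ_t A[v_t][v_{t+1}]. For example, for (i, j) = (0, 2) we minimise over 9 possible intermediate vertex sequences; the minimum is 12, attained along the walk 0 → 2 → 1 → 2.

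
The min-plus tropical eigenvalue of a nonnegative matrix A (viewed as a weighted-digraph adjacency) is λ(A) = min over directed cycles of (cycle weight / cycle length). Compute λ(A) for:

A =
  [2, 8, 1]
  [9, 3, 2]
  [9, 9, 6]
λ(A) = 2

Enumerate directed cycles and compute their means (weight / length). Sample:
  cycle 0 → 0: weight = 2, length = 1, mean = 2/1 ≈ 2.000
  cycle 1 → 1: weight = 3, length = 1, mean = 3/1 ≈ 3.000
  cycle 2 → 2: weight = 6, length = 1, mean = 6/1 ≈ 6.000
  cycle 0 → 1 → 0: weight = 17, length = 2, mean = 17/2 ≈ 8.500
  cycle 0 → 2 → 0: weight = 10, length = 2, mean = 10/2 ≈ 5.000
  cycle 1 → 0 → 1: weight = 17, length = 2, mean = 17/2 ≈ 8.500
Minimum mean = 2.000, attained e.g. along the cycle 0 → 0 with weight 2 and length 1. So λ(A) = 2/1 = 2.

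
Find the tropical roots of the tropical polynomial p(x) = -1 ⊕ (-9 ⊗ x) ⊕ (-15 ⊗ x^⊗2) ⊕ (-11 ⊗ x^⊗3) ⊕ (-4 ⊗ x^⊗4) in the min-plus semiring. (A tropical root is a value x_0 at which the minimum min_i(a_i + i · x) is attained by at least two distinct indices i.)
Roots: {-7, -4, 6, 8}

Each tropical root is a break point of the lower envelope of the lines y = a_i + i · x (there are 5 lines, with slopes 0, 1, ..., 4). Only the lines that attain the minimum somewhere contribute to roots; other lines are dominated. Here the surviving (envelope) indices are i = 4, i = 3, i = 2, i = 1, i = 0.
Intersections between consecutive envelope lines give the roots: for adjacent envelope indices i < j the intersection is x = (a_i − a_j) / (j − i). Reading off the sorted break points: {-7, -4, 6, 8}.
Verification: at each break x_0, at least two indices attain the minimum of min_i(a_i + i · x_0).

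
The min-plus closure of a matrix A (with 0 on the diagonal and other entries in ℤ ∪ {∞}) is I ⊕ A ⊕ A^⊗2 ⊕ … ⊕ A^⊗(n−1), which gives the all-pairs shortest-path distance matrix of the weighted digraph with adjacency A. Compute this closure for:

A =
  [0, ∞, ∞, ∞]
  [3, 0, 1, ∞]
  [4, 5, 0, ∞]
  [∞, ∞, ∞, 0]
Closure =
  [0, ∞, ∞, ∞]
  [3, 0, 1, ∞]
  [4, 5, 0, ∞]
  [∞, ∞, ∞, 0]

This is the Floyd-Warshall all-pairs shortest-path computation. For each intermediate vertex k = 0, 1, …, 3, update dist[i][j] ← min(dist[i][j], dist[i][k] + dist[k][j]). The final matrix gives, for each (i, j), the minimum total weight of any directed path from i to j (possibly empty when i = j).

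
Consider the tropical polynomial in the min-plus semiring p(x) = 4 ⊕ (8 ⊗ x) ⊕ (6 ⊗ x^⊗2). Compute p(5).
p(5) = 4

A tropical monomial a ⊗ x^⊗i evaluates to a + i · x. Evaluating each term at x = 5:
  Term 0 contributes 4 + 0 · 5 = 4
  Term 1 contributes 8 + 1 · 5 = 13
  Term 2 contributes 6 + 2 · 5 = 16
p(5) = ⊕ of these = min[4, 13, 16] = 4.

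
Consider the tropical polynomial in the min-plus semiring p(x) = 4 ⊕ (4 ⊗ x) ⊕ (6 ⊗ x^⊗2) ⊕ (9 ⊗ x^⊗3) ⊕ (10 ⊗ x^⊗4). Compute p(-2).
p(-2) = 2

A tropical monomial a ⊗ x^⊗i evaluates to a + i · x. Evaluating each term at x = -2:
  Term 0 contributes 4 + 0 · -2 = 4
  Term 1 contributes 4 + 1 · -2 = 2
  Term 2 contributes 6 + 2 · -2 = 2
  Term 3 contributes 9 + 3 · -2 = 3
  Term 4 contributes 10 + 4 · -2 = 2
p(-2) = ⊕ of these = min[4, 2, 2, 3, 2] = 2.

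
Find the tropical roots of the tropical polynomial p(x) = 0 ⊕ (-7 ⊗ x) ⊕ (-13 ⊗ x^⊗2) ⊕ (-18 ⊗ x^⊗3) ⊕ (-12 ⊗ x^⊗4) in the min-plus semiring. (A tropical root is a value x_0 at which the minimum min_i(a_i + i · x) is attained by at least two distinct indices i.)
Roots: {-6, 5, 6, 7}

Each tropical root is a break point of the lower envelope of the lines y = a_i + i · x (there are 5 lines, with slopes 0, 1, ..., 4). Only the lines that attain the minimum somewhere contribute to roots; other lines are dominated. Here the surviving (envelope) indices are i = 4, i = 3, i = 2, i = 1, i = 0.
Intersections between consecutive envelope lines give the roots: for adjacent envelope indices i < j the intersection is x = (a_i − a_j) / (j − i). Reading off the sorted break points: {-6, 5, 6, 7}.
Verification: at each break x_0, at least two indices attain the minimum of min_i(a_i + i · x_0).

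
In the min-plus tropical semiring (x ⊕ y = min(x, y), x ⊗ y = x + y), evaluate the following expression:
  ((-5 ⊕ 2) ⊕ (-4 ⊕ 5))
((-5 ⊕ 2) ⊕ (-4 ⊕ 5)) = -5

Expand innermost to outermost. Recall ⊕ takes the minimum of its arguments and ⊗ takes their sum. Working out the expression ((-5 ⊕ 2) ⊕ (-4 ⊕ 5)) gives -5.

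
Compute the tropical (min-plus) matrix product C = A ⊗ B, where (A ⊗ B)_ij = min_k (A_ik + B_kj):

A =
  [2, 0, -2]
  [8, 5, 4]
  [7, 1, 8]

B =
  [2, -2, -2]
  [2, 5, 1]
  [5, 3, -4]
A ⊗ B =
  [2, 0, -6]
  [7, 6, 0]
  [3, 5, 2]

Apply the min-plus product entry-by-entry:
  C[0][0] = min over k of (A[0][0] + B[0][0] = 2 + 2 = 4, A[0][1] + B[1][0] = 0 + 2 = 2, A[0][2] + B[2][0] = -2 + 5 = 3) = 2 (attained at k = 1)
  C[0][1] = min over k of (A[0][0] + B[0][1] = 2 + -2 = 0, A[0][1] + B[1][1] = 0 + 5 = 5, A[0][2] + B[2][1] = -2 + 3 = 1) = 0 (attained at k = 0)
  C[0][2] = min over k of (A[0][0] + B[0][2] = 2 + -2 = 0, A[0][1] + B[1][2] = 0 + 1 = 1, A[0][2] + B[2][2] = -2 + -4 = -6) = -6 (attained at k = 2)
  C[1][0] = min over k of (A[1][0] + B[0][0] = 8 + 2 = 10, A[1][1] + B[1][0] = 5 + 2 = 7, A[1][2] + B[2][0] = 4 + 5 = 9) = 7 (attained at k = 1)
  C[1][1] = min over k of (A[1][0] + B[0][1] = 8 + -2 = 6, A[1][1] + B[1][1] = 5 + 5 = 10, A[1][2] + B[2][1] = 4 + 3 = 7) = 6 (attained at k = 0)
  C[1][2] = min over k of (A[1][0] + B[0][2] = 8 + -2 = 6, A[1][1] + B[1][2] = 5 + 1 = 6, A[1][2] + B[2][2] = 4 + -4 = 0) = 0 (attained at k = 2)
  C[2][0] = min over k of (A[2][0] + B[0][0] = 7 + 2 = 9, A[2][1] + B[1][0] = 1 + 2 = 3, A[2][2] + B[2][0] = 8 + 5 = 13) = 3 (attained at k = 1)
  C[2][1] = min over k of (A[2][0] + B[0][1] = 7 + -2 = 5, A[2][1] + B[1][1] = 1 + 5 = 6, A[2][2] + B[2][1] = 8 + 3 = 11) = 5 (attained at k = 0)
  C[2][2] = min over k of (A[2][0] + B[0][2] = 7 + -2 = 5, A[2][1] + B[1][2] = 1 + 1 = 2, A[2][2] + B[2][2] = 8 + -4 = 4) = 2 (attained at k = 1)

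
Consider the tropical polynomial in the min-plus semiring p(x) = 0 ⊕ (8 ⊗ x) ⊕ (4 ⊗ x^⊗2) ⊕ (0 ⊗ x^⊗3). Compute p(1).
p(1) = 0

A tropical monomial a ⊗ x^⊗i evaluates to a + i · x. Evaluating each term at x = 1:
  Term 0 contributes 0 + 0 · 1 = 0
  Term 1 contributes 8 + 1 · 1 = 9
  Term 2 contributes 4 + 2 · 1 = 6
  Term 3 contributes 0 + 3 · 1 = 3
p(1) = ⊕ of these = min[0, 9, 6, 3] = 0.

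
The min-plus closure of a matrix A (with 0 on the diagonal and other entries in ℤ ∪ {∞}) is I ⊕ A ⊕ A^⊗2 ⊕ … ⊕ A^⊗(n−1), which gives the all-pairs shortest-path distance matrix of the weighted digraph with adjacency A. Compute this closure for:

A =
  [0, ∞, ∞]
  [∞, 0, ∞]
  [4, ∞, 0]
Closure =
  [0, ∞, ∞]
  [∞, 0, ∞]
  [4, ∞, 0]

This is the Floyd-Warshall all-pairs shortest-path computation. For each intermediate vertex k = 0, 1, …, 2, update dist[i][j] ← min(dist[i][j], dist[i][k] + dist[k][j]). The final matrix gives, for each (i, j), the minimum total weight of any directed path from i to j (possibly empty when i = j).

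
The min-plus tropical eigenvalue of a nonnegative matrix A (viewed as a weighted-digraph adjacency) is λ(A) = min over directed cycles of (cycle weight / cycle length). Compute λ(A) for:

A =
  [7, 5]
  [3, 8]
λ(A) = 4

Enumerate directed cycles and compute their means (weight / length). Sample:
  cycle 0 → 0: weight = 7, length = 1, mean = 7/1 ≈ 7.000
  cycle 1 → 1: weight = 8, length = 1, mean = 8/1 ≈ 8.000
  cycle 0 → 1 → 0: weight = 8, length = 2, mean = 8/2 ≈ 4.000
  cycle 1 → 0 → 1: weight = 8, length = 2, mean = 8/2 ≈ 4.000
Minimum mean = 4.000, attained e.g. along the cycle 0 → 1 → 0 with weight 8 and length 2. So λ(A) = 8/2 = 4.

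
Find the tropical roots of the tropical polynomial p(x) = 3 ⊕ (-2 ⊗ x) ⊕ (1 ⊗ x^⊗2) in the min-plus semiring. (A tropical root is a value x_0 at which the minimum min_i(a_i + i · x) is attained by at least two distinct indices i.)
Roots: {-3, 5}

Each tropical root is a break point of the lower envelope of the lines y = a_i + i · x (there are 3 lines, with slopes 0, 1, ..., 2). Only the lines that attain the minimum somewhere contribute to roots; other lines are dominated. Here the surviving (envelope) indices are i = 2, i = 1, i = 0.
Intersections between consecutive envelope lines give the roots: for adjacent envelope indices i < j the intersection is x = (a_i − a_j) / (j − i). Reading off the sorted break points: {-3, 5}.
Verification: at each break x_0, at least two indices attain the minimum of min_i(a_i + i · x_0).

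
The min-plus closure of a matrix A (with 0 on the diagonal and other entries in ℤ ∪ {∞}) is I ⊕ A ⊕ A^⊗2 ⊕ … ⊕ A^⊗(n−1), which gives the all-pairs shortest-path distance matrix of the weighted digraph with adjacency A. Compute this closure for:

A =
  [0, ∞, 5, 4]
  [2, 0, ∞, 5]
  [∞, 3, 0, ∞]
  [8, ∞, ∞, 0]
Closure =
  [0, 8, 5, 4]
  [2, 0, 7, 5]
  [5, 3, 0, 8]
  [8, 16, 13, 0]

This is the Floyd-Warshall all-pairs shortest-path computation. For each intermediate vertex k = 0, 1, …, 3, update dist[i][j] ← min(dist[i][j], dist[i][k] + dist[k][j]). The final matrix gives, for each (i, j), the minimum total weight of any directed path from i to j (possibly empty when i = j).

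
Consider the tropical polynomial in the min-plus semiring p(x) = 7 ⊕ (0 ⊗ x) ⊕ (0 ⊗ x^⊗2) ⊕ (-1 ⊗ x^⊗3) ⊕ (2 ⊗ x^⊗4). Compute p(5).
p(5) = 5

A tropical monomial a ⊗ x^⊗i evaluates to a + i · x. Evaluating each term at x = 5:
  Term 0 contributes 7 + 0 · 5 = 7
  Term 1 contributes 0 + 1 · 5 = 5
  Term 2 contributes 0 + 2 · 5 = 10
  Term 3 contributes -1 + 3 · 5 = 14
  Term 4 contributes 2 + 4 · 5 = 22
p(5) = ⊕ of these = min[7, 5, 10, 14, 22] = 5.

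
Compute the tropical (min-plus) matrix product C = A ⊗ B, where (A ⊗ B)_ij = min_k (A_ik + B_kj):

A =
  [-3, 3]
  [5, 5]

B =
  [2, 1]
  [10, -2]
A ⊗ B =
  [-1, -2]
  [7, 3]

Apply the min-plus product entry-by-entry:
  C[0][0] = min over k of (A[0][0] + B[0][0] = -3 + 2 = -1, A[0][1] + B[1][0] = 3 + 10 = 13) = -1 (attained at k = 0)
  C[0][1] = min over k of (A[0][0] + B[0][1] = -3 + 1 = -2, A[0][1] + B[1][1] = 3 + -2 = 1) = -2 (attained at k = 0)
  C[1][0] = min over k of (A[1][0] + B[0][0] = 5 + 2 = 7, A[1][1] + B[1][0] = 5 + 10 = 15) = 7 (attained at k = 0)
  C[1][1] = min over k of (A[1][0] + B[0][1] = 5 + 1 = 6, A[1][1] + B[1][1] = 5 + -2 = 3) = 3 (attained at k = 1)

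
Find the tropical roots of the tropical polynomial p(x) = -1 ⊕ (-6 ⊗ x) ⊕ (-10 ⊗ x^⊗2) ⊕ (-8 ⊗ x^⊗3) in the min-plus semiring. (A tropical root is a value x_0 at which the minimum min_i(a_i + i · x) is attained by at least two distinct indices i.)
Roots: {-2, 4, 5}

Each tropical root is a break point of the lower envelope of the lines y = a_i + i · x (there are 4 lines, with slopes 0, 1, ..., 3). Only the lines that attain the minimum somewhere contribute to roots; other lines are dominated. Here the surviving (envelope) indices are i = 3, i = 2, i = 1, i = 0.
Intersections between consecutive envelope lines give the roots: for adjacent envelope indices i < j the intersection is x = (a_i − a_j) / (j − i). Reading off the sorted break points: {-2, 4, 5}.
Verification: at each break x_0, at least two indices attain the minimum of min_i(a_i + i · x_0).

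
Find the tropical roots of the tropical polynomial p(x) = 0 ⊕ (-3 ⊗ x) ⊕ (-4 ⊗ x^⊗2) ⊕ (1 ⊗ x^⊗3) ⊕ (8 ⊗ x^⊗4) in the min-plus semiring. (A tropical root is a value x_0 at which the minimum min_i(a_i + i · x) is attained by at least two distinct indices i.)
Roots: {-7, -5, 1, 3}

Each tropical root is a break point of the lower envelope of the lines y = a_i + i · x (there are 5 lines, with slopes 0, 1, ..., 4). Only the lines that attain the minimum somewhere contribute to roots; other lines are dominated. Here the surviving (envelope) indices are i = 4, i = 3, i = 2, i = 1, i = 0.
Intersections between consecutive envelope lines give the roots: for adjacent envelope indices i < j the intersection is x = (a_i − a_j) / (j − i). Reading off the sorted break points: {-7, -5, 1, 3}.
Verification: at each break x_0, at least two indices attain the minimum of min_i(a_i + i · x_0).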